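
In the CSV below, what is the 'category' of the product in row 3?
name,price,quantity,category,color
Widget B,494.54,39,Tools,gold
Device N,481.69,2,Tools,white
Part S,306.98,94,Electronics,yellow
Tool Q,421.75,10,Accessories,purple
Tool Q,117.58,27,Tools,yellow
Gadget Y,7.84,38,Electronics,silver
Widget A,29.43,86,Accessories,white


Query: Row 3 ('Part S'), column 'category'
Value: Electronics

Electronics


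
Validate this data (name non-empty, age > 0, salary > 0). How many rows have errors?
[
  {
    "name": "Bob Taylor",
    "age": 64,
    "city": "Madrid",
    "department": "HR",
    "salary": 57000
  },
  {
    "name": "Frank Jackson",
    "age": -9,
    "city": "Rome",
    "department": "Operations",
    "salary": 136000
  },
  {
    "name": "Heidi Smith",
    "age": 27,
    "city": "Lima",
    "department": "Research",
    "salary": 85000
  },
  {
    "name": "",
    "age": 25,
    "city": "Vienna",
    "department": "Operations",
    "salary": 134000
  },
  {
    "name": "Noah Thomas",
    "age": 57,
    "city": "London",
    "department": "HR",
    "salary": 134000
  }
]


Validating 5 records:
Rules: name non-empty, age > 0, salary > 0

  Row 1 (Bob Taylor): OK
  Row 2 (Frank Jackson): negative age: -9
  Row 3 (Heidi Smith): OK
  Row 4 (???): empty name
  Row 5 (Noah Thomas): OK

Total errors: 2

2 errors


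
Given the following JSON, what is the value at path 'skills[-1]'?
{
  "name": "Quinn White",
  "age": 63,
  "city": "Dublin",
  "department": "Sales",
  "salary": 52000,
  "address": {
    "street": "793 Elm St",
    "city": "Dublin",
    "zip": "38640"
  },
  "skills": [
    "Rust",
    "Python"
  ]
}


Query: skills[-1]
Path: skills -> last element
Value: Python

Python


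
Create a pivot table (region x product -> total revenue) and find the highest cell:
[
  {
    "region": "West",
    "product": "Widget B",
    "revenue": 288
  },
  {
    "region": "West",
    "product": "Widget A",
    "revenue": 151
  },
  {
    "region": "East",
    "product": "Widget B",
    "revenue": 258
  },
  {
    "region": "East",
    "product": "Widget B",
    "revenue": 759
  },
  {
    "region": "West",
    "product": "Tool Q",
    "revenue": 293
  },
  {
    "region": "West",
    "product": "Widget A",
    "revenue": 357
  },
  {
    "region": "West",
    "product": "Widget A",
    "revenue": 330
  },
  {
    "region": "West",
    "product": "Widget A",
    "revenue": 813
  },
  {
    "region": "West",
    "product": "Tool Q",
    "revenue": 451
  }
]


Pivot: region (rows) x product (columns) -> total revenue

     Tool Q        Widget A      Widget B    
East             0             0          1017  
West           744          1651           288  

Highest: West / Widget A = $1651

West / Widget A = $1651


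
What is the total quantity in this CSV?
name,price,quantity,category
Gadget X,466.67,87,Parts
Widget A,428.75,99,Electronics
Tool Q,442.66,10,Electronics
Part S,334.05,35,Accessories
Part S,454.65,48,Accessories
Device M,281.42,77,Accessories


Computing total quantity:
Values: [87, 99, 10, 35, 48, 77]
Sum = 356

356


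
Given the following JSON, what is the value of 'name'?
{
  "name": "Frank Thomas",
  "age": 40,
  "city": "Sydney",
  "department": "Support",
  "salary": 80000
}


Looking up field 'name'
Value: Frank Thomas

Frank Thomas


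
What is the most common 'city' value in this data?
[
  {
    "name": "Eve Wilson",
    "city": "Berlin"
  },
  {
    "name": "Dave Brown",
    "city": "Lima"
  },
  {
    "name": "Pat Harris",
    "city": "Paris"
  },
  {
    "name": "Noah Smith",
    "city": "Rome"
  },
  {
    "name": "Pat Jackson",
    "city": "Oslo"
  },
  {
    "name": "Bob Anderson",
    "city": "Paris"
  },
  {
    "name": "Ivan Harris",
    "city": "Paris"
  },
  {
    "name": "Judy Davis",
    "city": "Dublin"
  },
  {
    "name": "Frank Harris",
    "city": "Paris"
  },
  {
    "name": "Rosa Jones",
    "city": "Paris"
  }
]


Counting 'city' values across 10 records:

  Paris: 5 #####
  Berlin: 1 #
  Lima: 1 #
  Rome: 1 #
  Oslo: 1 #
  Dublin: 1 #

Most common: Paris (5 times)

Paris (5 times)


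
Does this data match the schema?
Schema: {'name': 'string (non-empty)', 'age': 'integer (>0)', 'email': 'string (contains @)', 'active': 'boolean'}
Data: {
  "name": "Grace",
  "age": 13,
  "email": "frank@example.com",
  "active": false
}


Validating each field against schema:
  name: OK (non-empty string)
  age: OK (positive integer)
  email: OK (string with @)
  active: OK (boolean)

Result: VALID

VALID


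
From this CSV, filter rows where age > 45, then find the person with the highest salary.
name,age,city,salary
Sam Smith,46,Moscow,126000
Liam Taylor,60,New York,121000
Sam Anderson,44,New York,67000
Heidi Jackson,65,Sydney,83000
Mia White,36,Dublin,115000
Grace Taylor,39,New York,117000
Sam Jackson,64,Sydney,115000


Filter: age > 45
Sort by: salary (descending)

Filtered records (4):
  Sam Smith, age 46, salary $126000
  Liam Taylor, age 60, salary $121000
  Sam Jackson, age 64, salary $115000
  Heidi Jackson, age 65, salary $83000

Highest salary: Sam Smith ($126000)

Sam Smith


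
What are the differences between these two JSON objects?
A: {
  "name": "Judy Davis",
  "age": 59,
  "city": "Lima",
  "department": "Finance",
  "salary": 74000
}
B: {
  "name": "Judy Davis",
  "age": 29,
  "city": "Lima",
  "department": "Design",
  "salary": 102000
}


Comparing each field (in key order):
  name: same
  age: DIFFERENT
  city: same
  department: DIFFERENT
  salary: DIFFERENT
Differences:
  age: 59 -> 29
  department: Finance -> Design
  salary: 74000 -> 102000

3 field(s) changed

3 changes: age, department, salary


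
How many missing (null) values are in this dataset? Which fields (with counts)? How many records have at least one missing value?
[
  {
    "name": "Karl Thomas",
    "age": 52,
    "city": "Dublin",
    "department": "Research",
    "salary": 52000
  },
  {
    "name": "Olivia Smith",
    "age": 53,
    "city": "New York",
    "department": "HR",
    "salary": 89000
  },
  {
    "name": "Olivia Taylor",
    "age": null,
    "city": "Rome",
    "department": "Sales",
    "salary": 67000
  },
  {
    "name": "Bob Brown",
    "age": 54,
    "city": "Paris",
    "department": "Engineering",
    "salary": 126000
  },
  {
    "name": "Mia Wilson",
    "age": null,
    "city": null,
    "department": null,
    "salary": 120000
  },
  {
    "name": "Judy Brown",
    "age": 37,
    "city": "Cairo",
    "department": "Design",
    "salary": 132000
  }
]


Checking for missing (null) values in 6 records:

  Karl Thomas: complete
  Olivia Smith: complete
  Olivia Taylor: age
  Bob Brown: complete
  Mia Wilson: age, city, department
  Judy Brown: complete

Per field:
  name: 0 missing
  age: 2 missing
  city: 1 missing
  department: 1 missing
  salary: 0 missing

Total missing values: 4
Records with any missing: 2

4 missing values (age: 2, city: 1, department: 1); 2 incomplete records


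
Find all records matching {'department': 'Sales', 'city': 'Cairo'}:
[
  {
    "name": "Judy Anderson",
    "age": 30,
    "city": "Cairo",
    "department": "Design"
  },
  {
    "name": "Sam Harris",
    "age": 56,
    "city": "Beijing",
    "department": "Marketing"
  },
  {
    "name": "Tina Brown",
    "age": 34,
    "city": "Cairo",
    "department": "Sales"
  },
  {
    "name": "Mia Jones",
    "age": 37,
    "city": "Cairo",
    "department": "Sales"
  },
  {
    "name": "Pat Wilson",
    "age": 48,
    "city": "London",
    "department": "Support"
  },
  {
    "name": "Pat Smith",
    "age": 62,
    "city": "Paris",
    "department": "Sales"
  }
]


Search criteria: {'department': 'Sales', 'city': 'Cairo'}

Checking 6 records:
  Judy Anderson: {department: Design, city: Cairo}
  Sam Harris: {department: Marketing, city: Beijing}
  Tina Brown: {department: Sales, city: Cairo} <-- MATCH
  Mia Jones: {department: Sales, city: Cairo} <-- MATCH
  Pat Wilson: {department: Support, city: London}
  Pat Smith: {department: Sales, city: Paris}

Matches: ["Tina Brown", "Mia Jones"]

["Tina Brown", "Mia Jones"]


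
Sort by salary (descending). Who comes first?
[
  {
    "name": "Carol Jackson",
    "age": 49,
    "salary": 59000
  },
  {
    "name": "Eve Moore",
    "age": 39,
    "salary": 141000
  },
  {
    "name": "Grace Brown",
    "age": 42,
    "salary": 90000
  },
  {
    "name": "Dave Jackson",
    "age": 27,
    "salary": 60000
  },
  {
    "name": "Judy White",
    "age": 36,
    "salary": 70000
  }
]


Sort by: salary (descending)

Sorted order:
  1. Eve Moore (salary = 141000)
  2. Grace Brown (salary = 90000)
  3. Judy White (salary = 70000)
  4. Dave Jackson (salary = 60000)
  5. Carol Jackson (salary = 59000)

First: Eve Moore

Eve Moore


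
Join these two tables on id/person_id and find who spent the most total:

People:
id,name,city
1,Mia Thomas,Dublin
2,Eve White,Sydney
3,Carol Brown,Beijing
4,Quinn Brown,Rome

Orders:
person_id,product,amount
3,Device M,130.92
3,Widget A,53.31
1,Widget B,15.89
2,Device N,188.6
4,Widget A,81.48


Join on: people.id = orders.person_id

Joined rows:
  Carol Brown (Beijing) bought Device M for $130.92
  Carol Brown (Beijing) bought Widget A for $53.31
  Mia Thomas (Dublin) bought Widget B for $15.89
  Eve White (Sydney) bought Device N for $188.6
  Quinn Brown (Rome) bought Widget A for $81.48

Total per person:
  Eve White: $188.60
  Carol Brown: $184.23
  Quinn Brown: $81.48
  Mia Thomas: $15.89

Top spender: Eve White ($188.60)

Eve White ($188.60)


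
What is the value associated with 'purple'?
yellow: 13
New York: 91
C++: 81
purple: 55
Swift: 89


Looking up key 'purple'
Value: 55

55


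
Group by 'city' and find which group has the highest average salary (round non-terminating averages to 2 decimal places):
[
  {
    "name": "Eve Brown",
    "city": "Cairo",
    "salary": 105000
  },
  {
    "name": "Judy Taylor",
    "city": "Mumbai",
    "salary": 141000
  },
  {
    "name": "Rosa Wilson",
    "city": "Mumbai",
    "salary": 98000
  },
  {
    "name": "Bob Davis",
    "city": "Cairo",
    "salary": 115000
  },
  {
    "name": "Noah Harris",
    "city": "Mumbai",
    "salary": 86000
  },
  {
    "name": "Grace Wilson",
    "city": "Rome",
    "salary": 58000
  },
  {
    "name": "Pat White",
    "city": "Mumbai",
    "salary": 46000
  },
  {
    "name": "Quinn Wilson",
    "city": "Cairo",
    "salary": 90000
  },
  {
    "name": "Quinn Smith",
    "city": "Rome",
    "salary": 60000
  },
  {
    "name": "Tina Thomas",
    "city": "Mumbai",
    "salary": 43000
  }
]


Group by: city

Groups:
  Cairo: 3 people, avg salary = 310000/3 ≈ $103333.33
  Mumbai: 5 people, avg salary = 414000/5 = $82800
  Rome: 2 people, avg salary = 118000/2 = $59000

Highest average salary: Cairo (≈$103333.33)

Cairo (≈$103333.33)


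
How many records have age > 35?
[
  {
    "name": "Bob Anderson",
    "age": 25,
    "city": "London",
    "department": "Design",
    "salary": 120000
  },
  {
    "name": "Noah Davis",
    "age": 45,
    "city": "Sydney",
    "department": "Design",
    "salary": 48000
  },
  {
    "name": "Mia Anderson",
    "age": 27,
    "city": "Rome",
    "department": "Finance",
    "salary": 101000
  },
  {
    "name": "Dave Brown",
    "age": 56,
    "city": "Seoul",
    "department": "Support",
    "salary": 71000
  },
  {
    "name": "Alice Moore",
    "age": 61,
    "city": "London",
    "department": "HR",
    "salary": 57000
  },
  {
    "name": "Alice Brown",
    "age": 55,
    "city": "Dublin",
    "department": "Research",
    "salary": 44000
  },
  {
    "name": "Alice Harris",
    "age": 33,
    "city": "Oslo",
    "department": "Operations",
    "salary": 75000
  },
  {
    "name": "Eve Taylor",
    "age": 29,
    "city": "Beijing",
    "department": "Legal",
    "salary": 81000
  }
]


Data: 8 records
Condition: age > 35

Checking each record:
  Bob Anderson: 25
  Noah Davis: 45 MATCH
  Mia Anderson: 27
  Dave Brown: 56 MATCH
  Alice Moore: 61 MATCH
  Alice Brown: 55 MATCH
  Alice Harris: 33
  Eve Taylor: 29

Count: 4

4


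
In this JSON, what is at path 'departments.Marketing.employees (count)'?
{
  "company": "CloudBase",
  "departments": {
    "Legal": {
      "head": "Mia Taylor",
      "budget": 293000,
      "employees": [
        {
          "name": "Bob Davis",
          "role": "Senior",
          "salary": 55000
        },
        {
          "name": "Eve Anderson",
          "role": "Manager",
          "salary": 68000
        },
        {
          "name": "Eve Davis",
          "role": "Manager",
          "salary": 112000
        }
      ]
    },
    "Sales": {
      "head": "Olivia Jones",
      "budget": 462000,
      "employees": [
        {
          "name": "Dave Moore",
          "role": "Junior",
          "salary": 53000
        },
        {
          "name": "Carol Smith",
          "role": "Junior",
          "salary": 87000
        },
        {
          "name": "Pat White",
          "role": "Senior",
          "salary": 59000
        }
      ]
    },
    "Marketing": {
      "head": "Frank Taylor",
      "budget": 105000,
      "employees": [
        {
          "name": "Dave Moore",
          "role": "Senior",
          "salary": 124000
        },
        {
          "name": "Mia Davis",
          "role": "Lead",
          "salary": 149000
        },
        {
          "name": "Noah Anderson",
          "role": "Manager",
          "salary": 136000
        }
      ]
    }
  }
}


Path: departments.Marketing.employees (count)

Navigate:
  -> departments
  -> Marketing
  -> employees (array, length 3)

3


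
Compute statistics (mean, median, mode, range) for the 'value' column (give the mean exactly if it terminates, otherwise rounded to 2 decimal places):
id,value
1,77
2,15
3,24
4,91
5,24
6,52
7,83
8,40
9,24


Data: [77, 15, 24, 91, 24, 52, 83, 40, 24]
Count: 9
Sum: 430
Mean: 430/9 ≈ 47.78 (rounded to 2 decimal places)
Sorted: [15, 24, 24, 24, 40, 52, 77, 83, 91]
Median: 40.0
Mode: 24 (3 times)
Range: 91 - 15 = 76
Min: 15, Max: 91

mean≈47.78, median=40.0, mode=24, range=76


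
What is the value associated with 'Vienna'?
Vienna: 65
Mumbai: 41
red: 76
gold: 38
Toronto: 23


Looking up key 'Vienna'
Value: 65

65


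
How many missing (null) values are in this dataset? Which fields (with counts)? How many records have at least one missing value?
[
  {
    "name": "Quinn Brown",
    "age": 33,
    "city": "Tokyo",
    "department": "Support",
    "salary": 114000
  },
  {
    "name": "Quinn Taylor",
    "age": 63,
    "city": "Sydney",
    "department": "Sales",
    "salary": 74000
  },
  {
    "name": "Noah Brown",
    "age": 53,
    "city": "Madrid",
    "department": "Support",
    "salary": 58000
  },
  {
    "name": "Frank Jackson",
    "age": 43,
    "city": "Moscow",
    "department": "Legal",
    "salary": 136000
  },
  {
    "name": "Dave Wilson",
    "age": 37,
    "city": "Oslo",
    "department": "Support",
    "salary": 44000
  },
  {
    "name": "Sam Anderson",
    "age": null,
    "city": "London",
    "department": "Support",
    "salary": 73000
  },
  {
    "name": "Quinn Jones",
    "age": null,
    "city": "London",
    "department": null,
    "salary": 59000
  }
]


Checking for missing (null) values in 7 records:

  Quinn Brown: complete
  Quinn Taylor: complete
  Noah Brown: complete
  Frank Jackson: complete
  Dave Wilson: complete
  Sam Anderson: age
  Quinn Jones: age, department

Per field:
  name: 0 missing
  age: 2 missing
  city: 0 missing
  department: 1 missing
  salary: 0 missing

Total missing values: 3
Records with any missing: 2

3 missing values (age: 2, department: 1); 2 incomplete records


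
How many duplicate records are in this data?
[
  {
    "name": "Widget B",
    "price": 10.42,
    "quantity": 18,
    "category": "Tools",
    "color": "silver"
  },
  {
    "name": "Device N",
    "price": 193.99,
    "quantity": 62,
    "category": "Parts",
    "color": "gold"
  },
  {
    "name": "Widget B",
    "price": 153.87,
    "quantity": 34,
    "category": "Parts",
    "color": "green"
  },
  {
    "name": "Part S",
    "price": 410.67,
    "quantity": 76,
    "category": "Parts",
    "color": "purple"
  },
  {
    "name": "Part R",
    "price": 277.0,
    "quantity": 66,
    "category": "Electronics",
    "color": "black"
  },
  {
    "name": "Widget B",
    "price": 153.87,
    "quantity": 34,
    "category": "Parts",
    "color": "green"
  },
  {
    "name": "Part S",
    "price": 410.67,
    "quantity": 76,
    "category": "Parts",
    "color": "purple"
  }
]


Checking 7 records for duplicates:

  Row 1: Widget B ($10.42, qty 18)
  Row 2: Device N ($193.99, qty 62)
  Row 3: Widget B ($153.87, qty 34)
  Row 4: Part S ($410.67, qty 76)
  Row 5: Part R ($277.0, qty 66)
  Row 6: Widget B ($153.87, qty 34) <-- DUPLICATE
  Row 7: Part S ($410.67, qty 76) <-- DUPLICATE

Duplicates found: 2
Unique records: 5

2 duplicates, 5 unique


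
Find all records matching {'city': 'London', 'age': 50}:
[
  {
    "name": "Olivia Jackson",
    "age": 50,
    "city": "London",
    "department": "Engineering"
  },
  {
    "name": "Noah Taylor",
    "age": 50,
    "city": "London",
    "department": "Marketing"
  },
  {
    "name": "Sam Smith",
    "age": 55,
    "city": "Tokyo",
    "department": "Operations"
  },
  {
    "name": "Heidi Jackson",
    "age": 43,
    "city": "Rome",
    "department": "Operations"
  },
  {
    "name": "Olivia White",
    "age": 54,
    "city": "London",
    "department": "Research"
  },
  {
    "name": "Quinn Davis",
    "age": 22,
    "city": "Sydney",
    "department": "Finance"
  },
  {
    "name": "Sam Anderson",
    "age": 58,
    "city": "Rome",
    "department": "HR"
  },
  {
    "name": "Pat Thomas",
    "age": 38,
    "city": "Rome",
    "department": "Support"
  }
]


Search criteria: {'city': 'London', 'age': 50}

Checking 8 records:
  Olivia Jackson: {city: London, age: 50} <-- MATCH
  Noah Taylor: {city: London, age: 50} <-- MATCH
  Sam Smith: {city: Tokyo, age: 55}
  Heidi Jackson: {city: Rome, age: 43}
  Olivia White: {city: London, age: 54}
  Quinn Davis: {city: Sydney, age: 22}
  Sam Anderson: {city: Rome, age: 58}
  Pat Thomas: {city: Rome, age: 38}

Matches: ["Olivia Jackson", "Noah Taylor"]

["Olivia Jackson", "Noah Taylor"]


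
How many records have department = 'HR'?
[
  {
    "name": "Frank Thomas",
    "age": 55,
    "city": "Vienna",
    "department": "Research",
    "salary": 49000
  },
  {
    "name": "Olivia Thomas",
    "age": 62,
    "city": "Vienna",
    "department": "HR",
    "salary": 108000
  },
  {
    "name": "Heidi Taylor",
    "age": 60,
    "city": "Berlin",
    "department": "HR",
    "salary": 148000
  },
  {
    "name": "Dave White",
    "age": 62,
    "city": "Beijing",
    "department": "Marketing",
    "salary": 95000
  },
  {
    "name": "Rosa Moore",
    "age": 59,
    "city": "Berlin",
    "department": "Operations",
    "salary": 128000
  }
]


Data: 5 records
Condition: department = 'HR'

Checking each record:
  Frank Thomas: Research
  Olivia Thomas: HR MATCH
  Heidi Taylor: HR MATCH
  Dave White: Marketing
  Rosa Moore: Operations

Count: 2

2


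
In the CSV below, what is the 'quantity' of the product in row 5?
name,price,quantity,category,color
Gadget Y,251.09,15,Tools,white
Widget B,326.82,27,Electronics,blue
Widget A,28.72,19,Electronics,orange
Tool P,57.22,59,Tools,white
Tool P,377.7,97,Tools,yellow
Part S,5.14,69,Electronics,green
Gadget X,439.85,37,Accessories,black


Query: Row 5 ('Tool P'), column 'quantity'
Value: 97

97


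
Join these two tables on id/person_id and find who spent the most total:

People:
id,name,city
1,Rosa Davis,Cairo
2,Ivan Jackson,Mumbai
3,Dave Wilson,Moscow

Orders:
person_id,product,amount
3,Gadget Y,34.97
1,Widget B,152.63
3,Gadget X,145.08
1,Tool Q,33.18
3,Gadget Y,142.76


Join on: people.id = orders.person_id

Joined rows:
  Dave Wilson (Moscow) bought Gadget Y for $34.97
  Rosa Davis (Cairo) bought Widget B for $152.63
  Dave Wilson (Moscow) bought Gadget X for $145.08
  Rosa Davis (Cairo) bought Tool Q for $33.18
  Dave Wilson (Moscow) bought Gadget Y for $142.76

Total per person:
  Dave Wilson: $322.81
  Rosa Davis: $185.81

Top spender: Dave Wilson ($322.81)

Dave Wilson ($322.81)


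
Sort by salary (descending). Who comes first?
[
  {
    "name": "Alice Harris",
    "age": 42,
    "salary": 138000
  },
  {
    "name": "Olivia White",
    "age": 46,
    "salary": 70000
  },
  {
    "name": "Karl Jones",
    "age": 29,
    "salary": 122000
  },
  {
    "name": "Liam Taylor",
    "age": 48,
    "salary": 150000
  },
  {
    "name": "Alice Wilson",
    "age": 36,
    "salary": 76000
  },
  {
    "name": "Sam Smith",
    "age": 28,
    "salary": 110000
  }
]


Sort by: salary (descending)

Sorted order:
  1. Liam Taylor (salary = 150000)
  2. Alice Harris (salary = 138000)
  3. Karl Jones (salary = 122000)
  4. Sam Smith (salary = 110000)
  5. Alice Wilson (salary = 76000)
  6. Olivia White (salary = 70000)

First: Liam Taylor

Liam Taylor


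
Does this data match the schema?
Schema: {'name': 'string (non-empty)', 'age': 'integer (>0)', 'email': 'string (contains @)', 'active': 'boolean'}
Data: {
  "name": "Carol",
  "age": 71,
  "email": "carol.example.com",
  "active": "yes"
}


Validating each field against schema:
  name: OK (non-empty string)
  age: OK (positive integer)
  email: FAIL ("carol.example.com" does not contain @)
  active: FAIL ("yes" is not a boolean)

Result: INVALID (2 errors: email, active)

INVALID (2 errors: email, active)


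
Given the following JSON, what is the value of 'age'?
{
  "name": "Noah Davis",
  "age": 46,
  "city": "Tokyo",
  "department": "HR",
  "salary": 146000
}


Looking up field 'age'
Value: 46

46


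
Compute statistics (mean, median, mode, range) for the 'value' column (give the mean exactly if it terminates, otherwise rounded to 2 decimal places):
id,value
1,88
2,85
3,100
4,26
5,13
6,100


Data: [88, 85, 100, 26, 13, 100]
Count: 6
Sum: 412
Mean: 412/6 ≈ 68.67 (rounded to 2 decimal places)
Sorted: [13, 26, 85, 88, 100, 100]
Median: 86.5
Mode: 100 (2 times)
Range: 100 - 13 = 87
Min: 13, Max: 100

mean≈68.67, median=86.5, mode=100, range=87


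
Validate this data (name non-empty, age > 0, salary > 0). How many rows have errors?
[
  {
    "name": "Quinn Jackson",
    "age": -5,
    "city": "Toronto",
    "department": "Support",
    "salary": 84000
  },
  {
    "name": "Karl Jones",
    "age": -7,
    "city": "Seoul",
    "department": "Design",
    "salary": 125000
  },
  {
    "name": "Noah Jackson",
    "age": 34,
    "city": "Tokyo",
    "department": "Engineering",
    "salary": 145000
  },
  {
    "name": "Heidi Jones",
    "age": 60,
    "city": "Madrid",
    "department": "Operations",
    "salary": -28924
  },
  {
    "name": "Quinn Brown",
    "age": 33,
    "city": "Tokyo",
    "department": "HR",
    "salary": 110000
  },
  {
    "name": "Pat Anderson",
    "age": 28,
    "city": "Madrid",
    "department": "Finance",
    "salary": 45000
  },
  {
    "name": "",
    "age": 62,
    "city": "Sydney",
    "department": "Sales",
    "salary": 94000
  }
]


Validating 7 records:
Rules: name non-empty, age > 0, salary > 0

  Row 1 (Quinn Jackson): negative age: -5
  Row 2 (Karl Jones): negative age: -7
  Row 3 (Noah Jackson): OK
  Row 4 (Heidi Jones): negative salary: -28924
  Row 5 (Quinn Brown): OK
  Row 6 (Pat Anderson): OK
  Row 7 (???): empty name

Total errors: 4

4 errors


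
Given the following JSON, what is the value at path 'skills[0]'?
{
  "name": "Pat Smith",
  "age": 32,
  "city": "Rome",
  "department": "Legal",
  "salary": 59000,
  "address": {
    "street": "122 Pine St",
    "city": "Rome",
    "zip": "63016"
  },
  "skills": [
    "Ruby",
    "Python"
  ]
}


Query: skills[0]
Path: skills -> first element
Value: Ruby

Ruby


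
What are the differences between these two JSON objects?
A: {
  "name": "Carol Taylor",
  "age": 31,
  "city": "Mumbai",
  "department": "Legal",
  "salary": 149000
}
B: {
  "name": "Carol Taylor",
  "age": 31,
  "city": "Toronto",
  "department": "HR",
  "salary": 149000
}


Comparing each field (in key order):
  name: same
  age: same
  city: DIFFERENT
  department: DIFFERENT
  salary: same
Differences:
  city: Mumbai -> Toronto
  department: Legal -> HR

2 field(s) changed

2 changes: city, department


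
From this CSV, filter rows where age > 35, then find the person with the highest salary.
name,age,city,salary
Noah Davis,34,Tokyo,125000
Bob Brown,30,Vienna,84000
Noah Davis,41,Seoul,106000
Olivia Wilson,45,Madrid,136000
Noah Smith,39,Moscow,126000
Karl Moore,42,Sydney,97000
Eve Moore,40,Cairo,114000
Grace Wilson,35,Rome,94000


Filter: age > 35
Sort by: salary (descending)

Filtered records (5):
  Olivia Wilson, age 45, salary $136000
  Noah Smith, age 39, salary $126000
  Eve Moore, age 40, salary $114000
  Noah Davis, age 41, salary $106000
  Karl Moore, age 42, salary $97000

Highest salary: Olivia Wilson ($136000)

Olivia Wilson


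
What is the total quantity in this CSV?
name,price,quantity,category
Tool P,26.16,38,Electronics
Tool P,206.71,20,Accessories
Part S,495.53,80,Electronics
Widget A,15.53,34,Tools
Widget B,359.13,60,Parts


Computing total quantity:
Values: [38, 20, 80, 34, 60]
Sum = 232

232


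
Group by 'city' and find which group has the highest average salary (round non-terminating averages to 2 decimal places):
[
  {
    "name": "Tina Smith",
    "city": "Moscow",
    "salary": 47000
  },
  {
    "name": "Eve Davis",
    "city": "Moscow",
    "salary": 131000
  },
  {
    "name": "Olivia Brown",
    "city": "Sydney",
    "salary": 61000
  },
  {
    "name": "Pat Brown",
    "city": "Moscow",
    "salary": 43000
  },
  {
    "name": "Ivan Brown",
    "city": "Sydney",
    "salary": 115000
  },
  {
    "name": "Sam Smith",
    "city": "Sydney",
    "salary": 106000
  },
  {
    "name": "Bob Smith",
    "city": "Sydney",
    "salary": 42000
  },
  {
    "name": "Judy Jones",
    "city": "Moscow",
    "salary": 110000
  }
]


Group by: city

Groups:
  Moscow: 4 people, avg salary = 331000/4 = $82750
  Sydney: 4 people, avg salary = 324000/4 = $81000

Highest average salary: Moscow ($82750)

Moscow ($82750)


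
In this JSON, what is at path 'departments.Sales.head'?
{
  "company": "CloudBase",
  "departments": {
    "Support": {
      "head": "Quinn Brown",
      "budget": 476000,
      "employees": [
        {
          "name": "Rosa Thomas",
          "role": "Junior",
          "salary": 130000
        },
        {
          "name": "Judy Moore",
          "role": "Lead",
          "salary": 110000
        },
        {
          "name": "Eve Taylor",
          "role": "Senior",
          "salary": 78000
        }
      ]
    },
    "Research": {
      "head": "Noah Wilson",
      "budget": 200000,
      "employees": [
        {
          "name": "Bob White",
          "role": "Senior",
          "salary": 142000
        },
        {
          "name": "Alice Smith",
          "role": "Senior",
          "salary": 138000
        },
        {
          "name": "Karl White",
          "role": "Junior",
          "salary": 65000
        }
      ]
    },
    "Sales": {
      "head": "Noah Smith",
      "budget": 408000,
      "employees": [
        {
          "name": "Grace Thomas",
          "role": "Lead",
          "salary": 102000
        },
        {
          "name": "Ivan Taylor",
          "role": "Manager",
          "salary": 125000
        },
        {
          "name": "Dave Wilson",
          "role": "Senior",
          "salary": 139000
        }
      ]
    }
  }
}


Path: departments.Sales.head

Navigate:
  -> departments
  -> Sales
  -> head = 'Noah Smith'

Noah Smith


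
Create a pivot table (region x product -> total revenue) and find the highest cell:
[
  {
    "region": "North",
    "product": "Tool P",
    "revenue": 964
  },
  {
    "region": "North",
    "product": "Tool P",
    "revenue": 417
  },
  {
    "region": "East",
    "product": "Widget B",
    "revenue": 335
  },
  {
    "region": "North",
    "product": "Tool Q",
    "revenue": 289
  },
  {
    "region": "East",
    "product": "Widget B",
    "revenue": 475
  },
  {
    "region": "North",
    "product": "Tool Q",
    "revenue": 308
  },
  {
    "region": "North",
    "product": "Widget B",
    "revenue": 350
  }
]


Pivot: region (rows) x product (columns) -> total revenue

     Tool P        Tool Q        Widget B    
East             0             0           810  
North         1381           597           350  

Highest: North / Tool P = $1381

North / Tool P = $1381


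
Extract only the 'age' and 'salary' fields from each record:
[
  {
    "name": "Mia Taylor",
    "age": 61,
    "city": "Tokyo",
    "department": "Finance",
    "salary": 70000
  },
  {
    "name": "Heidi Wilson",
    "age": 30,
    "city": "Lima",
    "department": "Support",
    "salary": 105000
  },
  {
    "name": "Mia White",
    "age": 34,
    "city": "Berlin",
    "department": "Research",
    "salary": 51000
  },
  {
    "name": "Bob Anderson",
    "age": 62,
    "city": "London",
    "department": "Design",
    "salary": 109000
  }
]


Original: 4 records with fields: name, age, city, department, salary
Keep: ['age', 'salary']
Drop: ['name', 'city', 'department']
Result: 4 records, 2 fields each

[
  {
    "age": 61,
    "salary": 70000
  },
  {
    "age": 30,
    "salary": 105000
  },
  {
    "age": 34,
    "salary": 51000
  },
  {
    "age": 62,
    "salary": 109000
  }
]


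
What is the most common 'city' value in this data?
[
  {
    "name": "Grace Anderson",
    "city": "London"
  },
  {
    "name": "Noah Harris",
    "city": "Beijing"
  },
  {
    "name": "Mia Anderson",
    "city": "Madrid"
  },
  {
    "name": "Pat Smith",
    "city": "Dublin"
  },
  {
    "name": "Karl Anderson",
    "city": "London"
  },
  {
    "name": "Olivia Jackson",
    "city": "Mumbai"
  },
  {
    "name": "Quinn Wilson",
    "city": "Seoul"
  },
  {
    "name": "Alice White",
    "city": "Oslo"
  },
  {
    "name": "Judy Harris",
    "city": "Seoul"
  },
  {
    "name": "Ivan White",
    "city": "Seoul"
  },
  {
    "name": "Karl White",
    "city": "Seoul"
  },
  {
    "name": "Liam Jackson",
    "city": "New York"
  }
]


Counting 'city' values across 12 records:

  Seoul: 4 ####
  London: 2 ##
  Beijing: 1 #
  Madrid: 1 #
  Dublin: 1 #
  Mumbai: 1 #
  Oslo: 1 #
  New York: 1 #

Most common: Seoul (4 times)

Seoul (4 times)


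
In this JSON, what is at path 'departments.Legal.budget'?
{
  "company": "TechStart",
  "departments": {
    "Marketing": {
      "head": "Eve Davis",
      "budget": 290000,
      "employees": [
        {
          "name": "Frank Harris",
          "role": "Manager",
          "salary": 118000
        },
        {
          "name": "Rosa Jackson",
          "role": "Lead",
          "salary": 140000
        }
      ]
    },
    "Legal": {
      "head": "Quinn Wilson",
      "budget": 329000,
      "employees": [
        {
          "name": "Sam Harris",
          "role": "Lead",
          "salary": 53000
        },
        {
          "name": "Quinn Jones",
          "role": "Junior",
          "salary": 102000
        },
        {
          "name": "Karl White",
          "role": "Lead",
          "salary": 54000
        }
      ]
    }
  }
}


Path: departments.Legal.budget

Navigate:
  -> departments
  -> Legal
  -> budget = 329000

329000


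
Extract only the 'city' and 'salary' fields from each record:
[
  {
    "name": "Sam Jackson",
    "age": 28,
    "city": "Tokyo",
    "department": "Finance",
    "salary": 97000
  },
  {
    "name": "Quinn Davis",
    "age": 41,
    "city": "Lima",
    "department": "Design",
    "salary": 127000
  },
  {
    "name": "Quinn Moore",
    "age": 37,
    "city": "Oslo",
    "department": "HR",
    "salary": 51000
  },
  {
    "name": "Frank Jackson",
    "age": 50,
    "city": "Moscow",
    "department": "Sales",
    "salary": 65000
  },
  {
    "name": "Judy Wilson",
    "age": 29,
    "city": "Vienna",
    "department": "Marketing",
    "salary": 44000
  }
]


Original: 5 records with fields: name, age, city, department, salary
Keep: ['city', 'salary']
Drop: ['name', 'age', 'department']
Result: 5 records, 2 fields each

[
  {
    "city": "Tokyo",
    "salary": 97000
  },
  {
    "city": "Lima",
    "salary": 127000
  },
  {
    "city": "Oslo",
    "salary": 51000
  },
  {
    "city": "Moscow",
    "salary": 65000
  },
  {
    "city": "Vienna",
    "salary": 44000
  }
]


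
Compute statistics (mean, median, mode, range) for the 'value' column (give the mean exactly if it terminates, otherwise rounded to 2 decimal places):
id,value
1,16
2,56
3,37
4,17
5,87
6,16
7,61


Data: [16, 56, 37, 17, 87, 16, 61]
Count: 7
Sum: 290
Mean: 290/7 ≈ 41.43 (rounded to 2 decimal places)
Sorted: [16, 16, 17, 37, 56, 61, 87]
Median: 37.0
Mode: 16 (2 times)
Range: 87 - 16 = 71
Min: 16, Max: 87

mean≈41.43, median=37.0, mode=16, range=71


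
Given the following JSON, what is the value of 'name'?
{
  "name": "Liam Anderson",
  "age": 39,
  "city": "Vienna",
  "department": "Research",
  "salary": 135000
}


Looking up field 'name'
Value: Liam Anderson

Liam Anderson


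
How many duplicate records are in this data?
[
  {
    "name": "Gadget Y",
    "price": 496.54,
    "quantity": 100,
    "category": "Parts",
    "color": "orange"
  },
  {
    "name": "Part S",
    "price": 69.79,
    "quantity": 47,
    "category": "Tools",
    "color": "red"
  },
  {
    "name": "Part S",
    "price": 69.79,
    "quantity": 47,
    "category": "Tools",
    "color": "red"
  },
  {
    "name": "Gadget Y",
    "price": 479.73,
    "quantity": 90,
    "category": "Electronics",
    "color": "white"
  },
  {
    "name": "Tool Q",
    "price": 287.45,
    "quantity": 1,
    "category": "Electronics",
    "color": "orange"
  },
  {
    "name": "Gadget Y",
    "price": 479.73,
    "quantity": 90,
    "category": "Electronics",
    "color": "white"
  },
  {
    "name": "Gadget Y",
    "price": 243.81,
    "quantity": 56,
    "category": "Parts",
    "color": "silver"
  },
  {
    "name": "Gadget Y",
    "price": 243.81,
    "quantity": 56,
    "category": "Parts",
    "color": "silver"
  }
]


Checking 8 records for duplicates:

  Row 1: Gadget Y ($496.54, qty 100)
  Row 2: Part S ($69.79, qty 47)
  Row 3: Part S ($69.79, qty 47) <-- DUPLICATE
  Row 4: Gadget Y ($479.73, qty 90)
  Row 5: Tool Q ($287.45, qty 1)
  Row 6: Gadget Y ($479.73, qty 90) <-- DUPLICATE
  Row 7: Gadget Y ($243.81, qty 56)
  Row 8: Gadget Y ($243.81, qty 56) <-- DUPLICATE

Duplicates found: 3
Unique records: 5

3 duplicates, 5 unique


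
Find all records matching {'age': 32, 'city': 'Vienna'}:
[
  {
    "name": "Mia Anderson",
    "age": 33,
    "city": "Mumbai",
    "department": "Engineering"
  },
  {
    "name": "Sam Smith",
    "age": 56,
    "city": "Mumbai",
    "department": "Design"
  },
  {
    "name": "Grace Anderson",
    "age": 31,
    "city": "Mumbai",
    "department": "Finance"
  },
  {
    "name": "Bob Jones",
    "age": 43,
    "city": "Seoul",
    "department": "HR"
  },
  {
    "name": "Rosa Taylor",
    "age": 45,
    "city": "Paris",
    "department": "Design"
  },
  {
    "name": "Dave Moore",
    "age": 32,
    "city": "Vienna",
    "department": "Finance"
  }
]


Search criteria: {'age': 32, 'city': 'Vienna'}

Checking 6 records:
  Mia Anderson: {age: 33, city: Mumbai}
  Sam Smith: {age: 56, city: Mumbai}
  Grace Anderson: {age: 31, city: Mumbai}
  Bob Jones: {age: 43, city: Seoul}
  Rosa Taylor: {age: 45, city: Paris}
  Dave Moore: {age: 32, city: Vienna} <-- MATCH

Matches: ["Dave Moore"]

["Dave Moore"]


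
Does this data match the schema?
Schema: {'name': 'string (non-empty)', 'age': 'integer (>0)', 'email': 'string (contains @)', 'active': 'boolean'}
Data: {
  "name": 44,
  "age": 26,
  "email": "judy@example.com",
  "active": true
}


Validating each field against schema:
  name: FAIL (44 is not a string)
  age: OK (positive integer)
  email: OK (string with @)
  active: OK (boolean)

Result: INVALID (1 error: name)

INVALID (1 error: name)


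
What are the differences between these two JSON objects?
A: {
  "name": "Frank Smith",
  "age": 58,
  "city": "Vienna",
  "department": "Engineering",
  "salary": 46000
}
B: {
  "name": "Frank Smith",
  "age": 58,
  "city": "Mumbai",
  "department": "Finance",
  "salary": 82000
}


Comparing each field (in key order):
  name: same
  age: same
  city: DIFFERENT
  department: DIFFERENT
  salary: DIFFERENT
Differences:
  city: Vienna -> Mumbai
  department: Engineering -> Finance
  salary: 46000 -> 82000

3 field(s) changed

3 changes: city, department, salary


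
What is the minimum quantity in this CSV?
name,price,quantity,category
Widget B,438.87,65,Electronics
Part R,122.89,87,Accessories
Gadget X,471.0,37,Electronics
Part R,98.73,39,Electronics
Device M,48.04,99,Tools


Computing minimum quantity:
Values: [65, 87, 37, 39, 99]
Min = 37

37


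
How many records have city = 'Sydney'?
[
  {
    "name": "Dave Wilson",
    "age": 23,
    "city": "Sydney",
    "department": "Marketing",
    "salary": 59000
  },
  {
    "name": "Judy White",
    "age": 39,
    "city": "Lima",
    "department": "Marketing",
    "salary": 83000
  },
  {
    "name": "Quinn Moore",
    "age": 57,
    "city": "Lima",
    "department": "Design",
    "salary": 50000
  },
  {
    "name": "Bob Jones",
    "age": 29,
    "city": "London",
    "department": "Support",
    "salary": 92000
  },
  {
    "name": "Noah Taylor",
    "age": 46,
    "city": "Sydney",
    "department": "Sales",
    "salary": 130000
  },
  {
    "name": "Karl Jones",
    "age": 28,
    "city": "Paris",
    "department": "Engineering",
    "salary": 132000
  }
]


Data: 6 records
Condition: city = 'Sydney'

Checking each record:
  Dave Wilson: Sydney MATCH
  Judy White: Lima
  Quinn Moore: Lima
  Bob Jones: London
  Noah Taylor: Sydney MATCH
  Karl Jones: Paris

Count: 2

2


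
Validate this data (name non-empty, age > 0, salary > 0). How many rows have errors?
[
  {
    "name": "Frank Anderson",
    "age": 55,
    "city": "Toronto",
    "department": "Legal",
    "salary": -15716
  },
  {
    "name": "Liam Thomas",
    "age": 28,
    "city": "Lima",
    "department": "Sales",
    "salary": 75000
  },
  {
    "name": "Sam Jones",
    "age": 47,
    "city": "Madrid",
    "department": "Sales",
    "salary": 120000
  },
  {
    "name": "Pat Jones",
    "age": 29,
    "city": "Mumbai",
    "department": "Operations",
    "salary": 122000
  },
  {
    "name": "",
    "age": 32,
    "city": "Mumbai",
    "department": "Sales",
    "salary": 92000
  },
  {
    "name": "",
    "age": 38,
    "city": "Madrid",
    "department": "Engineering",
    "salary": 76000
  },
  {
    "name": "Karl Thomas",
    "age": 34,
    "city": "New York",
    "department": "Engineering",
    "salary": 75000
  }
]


Validating 7 records:
Rules: name non-empty, age > 0, salary > 0

  Row 1 (Frank Anderson): negative salary: -15716
  Row 2 (Liam Thomas): OK
  Row 3 (Sam Jones): OK
  Row 4 (Pat Jones): OK
  Row 5 (???): empty name
  Row 6 (???): empty name
  Row 7 (Karl Thomas): OK

Total errors: 3

3 errors


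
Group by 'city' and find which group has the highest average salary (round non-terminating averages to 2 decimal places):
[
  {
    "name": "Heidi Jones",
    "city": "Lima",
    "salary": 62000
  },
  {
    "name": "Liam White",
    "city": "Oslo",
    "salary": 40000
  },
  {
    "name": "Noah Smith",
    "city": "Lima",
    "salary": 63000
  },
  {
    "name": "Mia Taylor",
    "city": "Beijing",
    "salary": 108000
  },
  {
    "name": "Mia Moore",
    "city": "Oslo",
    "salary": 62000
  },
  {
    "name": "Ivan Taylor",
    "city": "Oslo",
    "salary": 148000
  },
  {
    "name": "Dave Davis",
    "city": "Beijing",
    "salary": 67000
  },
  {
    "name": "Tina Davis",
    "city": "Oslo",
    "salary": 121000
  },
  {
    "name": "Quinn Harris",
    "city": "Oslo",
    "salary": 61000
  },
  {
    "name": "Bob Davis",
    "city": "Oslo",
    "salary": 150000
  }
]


Group by: city

Groups:
  Beijing: 2 people, avg salary = 175000/2 = $87500
  Lima: 2 people, avg salary = 125000/2 = $62500
  Oslo: 6 people, avg salary = 582000/6 = $97000

Highest average salary: Oslo ($97000)

Oslo ($97000)
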